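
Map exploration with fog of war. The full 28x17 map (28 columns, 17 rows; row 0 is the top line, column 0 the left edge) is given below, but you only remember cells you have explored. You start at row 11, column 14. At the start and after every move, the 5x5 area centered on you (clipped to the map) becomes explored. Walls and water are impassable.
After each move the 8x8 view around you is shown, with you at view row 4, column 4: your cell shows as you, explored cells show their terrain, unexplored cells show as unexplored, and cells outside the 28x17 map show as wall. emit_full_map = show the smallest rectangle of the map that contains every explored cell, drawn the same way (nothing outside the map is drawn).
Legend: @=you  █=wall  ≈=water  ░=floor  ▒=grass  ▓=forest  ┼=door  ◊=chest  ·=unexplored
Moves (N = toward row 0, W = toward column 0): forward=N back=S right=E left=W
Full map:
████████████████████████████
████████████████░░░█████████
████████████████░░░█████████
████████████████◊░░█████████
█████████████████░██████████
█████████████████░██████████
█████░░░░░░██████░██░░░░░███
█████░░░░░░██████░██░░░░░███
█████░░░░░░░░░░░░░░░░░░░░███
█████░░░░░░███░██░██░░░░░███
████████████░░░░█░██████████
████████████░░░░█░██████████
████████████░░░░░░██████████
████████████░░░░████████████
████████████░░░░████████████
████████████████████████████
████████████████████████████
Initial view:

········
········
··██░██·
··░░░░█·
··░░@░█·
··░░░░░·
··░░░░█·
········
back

········
··██░██·
··░░░░█·
··░░░░█·
··░░@░░·
··░░░░█·
··░░░░█·
········

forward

········
········
··██░██·
··░░░░█·
··░░@░█·
··░░░░░·
··░░░░█·
··░░░░█·

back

········
··██░██·
··░░░░█·
··░░░░█·
··░░@░░·
··░░░░█·
··░░░░█·
········

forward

········
········
··██░██·
··░░░░█·
··░░@░█·
··░░░░░·
··░░░░█·
··░░░░█·

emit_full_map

██░██
░░░░█
░░@░█
░░░░░
░░░░█
░░░░█

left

········
········
··███░██
··█░░░░█
··█░@░░█
··█░░░░░
··█░░░░█
···░░░░█

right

········
········
·███░██·
·█░░░░█·
·█░░@░█·
·█░░░░░·
·█░░░░█·
··░░░░█·

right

········
········
███░██░·
█░░░░█░·
█░░░@█░·
█░░░░░░·
█░░░░██·
·░░░░█··

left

········
········
·███░██░
·█░░░░█░
·█░░@░█░
·█░░░░░░
·█░░░░██
··░░░░█·

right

········
········
███░██░·
█░░░░█░·
█░░░@█░·
█░░░░░░·
█░░░░██·
·░░░░█··

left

········
········
·███░██░
·█░░░░█░
·█░░@░█░
·█░░░░░░
·█░░░░██
··░░░░█·


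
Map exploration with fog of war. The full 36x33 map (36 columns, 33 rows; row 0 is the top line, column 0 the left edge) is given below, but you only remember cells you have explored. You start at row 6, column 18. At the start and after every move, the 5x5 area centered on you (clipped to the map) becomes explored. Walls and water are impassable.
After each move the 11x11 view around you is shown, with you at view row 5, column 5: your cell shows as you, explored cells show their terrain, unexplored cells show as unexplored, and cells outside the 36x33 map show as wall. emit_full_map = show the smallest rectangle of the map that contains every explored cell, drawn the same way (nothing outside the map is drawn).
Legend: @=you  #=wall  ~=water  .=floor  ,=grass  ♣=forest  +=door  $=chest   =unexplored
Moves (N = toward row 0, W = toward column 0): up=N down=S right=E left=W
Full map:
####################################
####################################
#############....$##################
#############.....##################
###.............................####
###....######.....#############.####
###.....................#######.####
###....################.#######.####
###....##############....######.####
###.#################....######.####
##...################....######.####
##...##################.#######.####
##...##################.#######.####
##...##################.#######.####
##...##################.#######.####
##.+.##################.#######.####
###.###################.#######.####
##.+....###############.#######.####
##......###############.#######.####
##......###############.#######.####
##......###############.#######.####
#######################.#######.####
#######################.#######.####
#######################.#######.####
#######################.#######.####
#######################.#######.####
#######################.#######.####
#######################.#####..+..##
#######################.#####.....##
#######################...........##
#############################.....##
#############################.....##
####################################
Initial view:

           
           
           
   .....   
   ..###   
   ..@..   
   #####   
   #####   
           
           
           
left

           
           
           
   ......  
   ...###  
   ..@...  
   ######  
   ######  
           
           
           

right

           
           
           
  ......   
  ...###   
  ...@..   
  ######   
  ######   
           
           
           

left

           
           
           
   ......  
   ...###  
   ..@...  
   ######  
   ######  
           
           
           

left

           
           
           
   ....... 
   ....### 
   ..@.... 
   ####### 
   ####### 
           
           
           

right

           
           
           
  .......  
  ....###  
  ...@...  
  #######  
  #######  
           
           
           

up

           
           
           
   ...##   
  .......  
  ...@###  
  .......  
  #######  
  #######  
           
           

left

           
           
           
   ....##  
   ....... 
   ..@.### 
   ....... 
   ####### 
   ####### 
           
           

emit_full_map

....## 
.......
..@.###
.......
#######
#######

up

###########
           
           
   ...$#   
   ....##  
   ..@.... 
   ....### 
   ....... 
   ####### 
   ####### 
           

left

###########
           
           
   ....$#  
   .....## 
   ..@.....
   .....###
   ........
    #######
    #######
           

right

###########
           
           
  ....$#   
  .....##  
  ...@.... 
  .....### 
  ........ 
   ####### 
   ####### 
           

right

###########
           
           
 ....$##   
 .....##   
 ....@...  
 .....###  
 ........  
  #######  
  #######  
           

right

###########
           
           
....$###   
.....###   
.....@..   
.....###   
........   
 #######   
 #######   
           

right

###########
           
           
...$####   
....####   
.....@..   
....####   
........   
#######    
#######    
           

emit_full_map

....$####
.....####
......@..
.....####
.........
 ####### 
 ####### 

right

###########
           
           
..$#####   
...#####   
.....@..   
...#####   
........   
######     
######     
           

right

###########
           
           
.$######   
..######   
.....@..   
..######   
........   
#####      
#####      
           

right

###########
           
           
$#######   
.#######   
.....@..   
.#######   
.......#   
####       
####       
           

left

###########
           
           
.$#######  
..#######  
.....@...  
..#######  
........#  
#####      
#####      
           

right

###########
           
           
$#######   
.#######   
.....@..   
.#######   
.......#   
####       
####       
           

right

###########
           
           
########   
########   
.....@..   
########   
......##   
###        
###        
           

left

###########
           
           
$########  
.########  
.....@...  
.########  
.......##  
####       
####       
           

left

###########
           
           
.$######## 
..######## 
.....@.... 
..######## 
........## 
#####      
#####      
           

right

###########
           
           
$########  
.########  
.....@...  
.########  
.......##  
####       
####       
           

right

###########
           
           
########   
########   
.....@..   
########   
......##   
###        
###        
           

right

###########
           
           
########   
########   
.....@..   
########   
.....###   
##         
##         
           

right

###########
           
           
########   
########   
.....@..   
########   
....####   
#          
#          
           

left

###########
           
           
#########  
#########  
.....@...  
#########  
.....####  
##         
##         
           

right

###########
           
           
########   
########   
.....@..   
########   
....####   
#          
#          
           

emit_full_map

....$##########
.....##########
............@..
.....##########
...........####
 #######       
 #######       


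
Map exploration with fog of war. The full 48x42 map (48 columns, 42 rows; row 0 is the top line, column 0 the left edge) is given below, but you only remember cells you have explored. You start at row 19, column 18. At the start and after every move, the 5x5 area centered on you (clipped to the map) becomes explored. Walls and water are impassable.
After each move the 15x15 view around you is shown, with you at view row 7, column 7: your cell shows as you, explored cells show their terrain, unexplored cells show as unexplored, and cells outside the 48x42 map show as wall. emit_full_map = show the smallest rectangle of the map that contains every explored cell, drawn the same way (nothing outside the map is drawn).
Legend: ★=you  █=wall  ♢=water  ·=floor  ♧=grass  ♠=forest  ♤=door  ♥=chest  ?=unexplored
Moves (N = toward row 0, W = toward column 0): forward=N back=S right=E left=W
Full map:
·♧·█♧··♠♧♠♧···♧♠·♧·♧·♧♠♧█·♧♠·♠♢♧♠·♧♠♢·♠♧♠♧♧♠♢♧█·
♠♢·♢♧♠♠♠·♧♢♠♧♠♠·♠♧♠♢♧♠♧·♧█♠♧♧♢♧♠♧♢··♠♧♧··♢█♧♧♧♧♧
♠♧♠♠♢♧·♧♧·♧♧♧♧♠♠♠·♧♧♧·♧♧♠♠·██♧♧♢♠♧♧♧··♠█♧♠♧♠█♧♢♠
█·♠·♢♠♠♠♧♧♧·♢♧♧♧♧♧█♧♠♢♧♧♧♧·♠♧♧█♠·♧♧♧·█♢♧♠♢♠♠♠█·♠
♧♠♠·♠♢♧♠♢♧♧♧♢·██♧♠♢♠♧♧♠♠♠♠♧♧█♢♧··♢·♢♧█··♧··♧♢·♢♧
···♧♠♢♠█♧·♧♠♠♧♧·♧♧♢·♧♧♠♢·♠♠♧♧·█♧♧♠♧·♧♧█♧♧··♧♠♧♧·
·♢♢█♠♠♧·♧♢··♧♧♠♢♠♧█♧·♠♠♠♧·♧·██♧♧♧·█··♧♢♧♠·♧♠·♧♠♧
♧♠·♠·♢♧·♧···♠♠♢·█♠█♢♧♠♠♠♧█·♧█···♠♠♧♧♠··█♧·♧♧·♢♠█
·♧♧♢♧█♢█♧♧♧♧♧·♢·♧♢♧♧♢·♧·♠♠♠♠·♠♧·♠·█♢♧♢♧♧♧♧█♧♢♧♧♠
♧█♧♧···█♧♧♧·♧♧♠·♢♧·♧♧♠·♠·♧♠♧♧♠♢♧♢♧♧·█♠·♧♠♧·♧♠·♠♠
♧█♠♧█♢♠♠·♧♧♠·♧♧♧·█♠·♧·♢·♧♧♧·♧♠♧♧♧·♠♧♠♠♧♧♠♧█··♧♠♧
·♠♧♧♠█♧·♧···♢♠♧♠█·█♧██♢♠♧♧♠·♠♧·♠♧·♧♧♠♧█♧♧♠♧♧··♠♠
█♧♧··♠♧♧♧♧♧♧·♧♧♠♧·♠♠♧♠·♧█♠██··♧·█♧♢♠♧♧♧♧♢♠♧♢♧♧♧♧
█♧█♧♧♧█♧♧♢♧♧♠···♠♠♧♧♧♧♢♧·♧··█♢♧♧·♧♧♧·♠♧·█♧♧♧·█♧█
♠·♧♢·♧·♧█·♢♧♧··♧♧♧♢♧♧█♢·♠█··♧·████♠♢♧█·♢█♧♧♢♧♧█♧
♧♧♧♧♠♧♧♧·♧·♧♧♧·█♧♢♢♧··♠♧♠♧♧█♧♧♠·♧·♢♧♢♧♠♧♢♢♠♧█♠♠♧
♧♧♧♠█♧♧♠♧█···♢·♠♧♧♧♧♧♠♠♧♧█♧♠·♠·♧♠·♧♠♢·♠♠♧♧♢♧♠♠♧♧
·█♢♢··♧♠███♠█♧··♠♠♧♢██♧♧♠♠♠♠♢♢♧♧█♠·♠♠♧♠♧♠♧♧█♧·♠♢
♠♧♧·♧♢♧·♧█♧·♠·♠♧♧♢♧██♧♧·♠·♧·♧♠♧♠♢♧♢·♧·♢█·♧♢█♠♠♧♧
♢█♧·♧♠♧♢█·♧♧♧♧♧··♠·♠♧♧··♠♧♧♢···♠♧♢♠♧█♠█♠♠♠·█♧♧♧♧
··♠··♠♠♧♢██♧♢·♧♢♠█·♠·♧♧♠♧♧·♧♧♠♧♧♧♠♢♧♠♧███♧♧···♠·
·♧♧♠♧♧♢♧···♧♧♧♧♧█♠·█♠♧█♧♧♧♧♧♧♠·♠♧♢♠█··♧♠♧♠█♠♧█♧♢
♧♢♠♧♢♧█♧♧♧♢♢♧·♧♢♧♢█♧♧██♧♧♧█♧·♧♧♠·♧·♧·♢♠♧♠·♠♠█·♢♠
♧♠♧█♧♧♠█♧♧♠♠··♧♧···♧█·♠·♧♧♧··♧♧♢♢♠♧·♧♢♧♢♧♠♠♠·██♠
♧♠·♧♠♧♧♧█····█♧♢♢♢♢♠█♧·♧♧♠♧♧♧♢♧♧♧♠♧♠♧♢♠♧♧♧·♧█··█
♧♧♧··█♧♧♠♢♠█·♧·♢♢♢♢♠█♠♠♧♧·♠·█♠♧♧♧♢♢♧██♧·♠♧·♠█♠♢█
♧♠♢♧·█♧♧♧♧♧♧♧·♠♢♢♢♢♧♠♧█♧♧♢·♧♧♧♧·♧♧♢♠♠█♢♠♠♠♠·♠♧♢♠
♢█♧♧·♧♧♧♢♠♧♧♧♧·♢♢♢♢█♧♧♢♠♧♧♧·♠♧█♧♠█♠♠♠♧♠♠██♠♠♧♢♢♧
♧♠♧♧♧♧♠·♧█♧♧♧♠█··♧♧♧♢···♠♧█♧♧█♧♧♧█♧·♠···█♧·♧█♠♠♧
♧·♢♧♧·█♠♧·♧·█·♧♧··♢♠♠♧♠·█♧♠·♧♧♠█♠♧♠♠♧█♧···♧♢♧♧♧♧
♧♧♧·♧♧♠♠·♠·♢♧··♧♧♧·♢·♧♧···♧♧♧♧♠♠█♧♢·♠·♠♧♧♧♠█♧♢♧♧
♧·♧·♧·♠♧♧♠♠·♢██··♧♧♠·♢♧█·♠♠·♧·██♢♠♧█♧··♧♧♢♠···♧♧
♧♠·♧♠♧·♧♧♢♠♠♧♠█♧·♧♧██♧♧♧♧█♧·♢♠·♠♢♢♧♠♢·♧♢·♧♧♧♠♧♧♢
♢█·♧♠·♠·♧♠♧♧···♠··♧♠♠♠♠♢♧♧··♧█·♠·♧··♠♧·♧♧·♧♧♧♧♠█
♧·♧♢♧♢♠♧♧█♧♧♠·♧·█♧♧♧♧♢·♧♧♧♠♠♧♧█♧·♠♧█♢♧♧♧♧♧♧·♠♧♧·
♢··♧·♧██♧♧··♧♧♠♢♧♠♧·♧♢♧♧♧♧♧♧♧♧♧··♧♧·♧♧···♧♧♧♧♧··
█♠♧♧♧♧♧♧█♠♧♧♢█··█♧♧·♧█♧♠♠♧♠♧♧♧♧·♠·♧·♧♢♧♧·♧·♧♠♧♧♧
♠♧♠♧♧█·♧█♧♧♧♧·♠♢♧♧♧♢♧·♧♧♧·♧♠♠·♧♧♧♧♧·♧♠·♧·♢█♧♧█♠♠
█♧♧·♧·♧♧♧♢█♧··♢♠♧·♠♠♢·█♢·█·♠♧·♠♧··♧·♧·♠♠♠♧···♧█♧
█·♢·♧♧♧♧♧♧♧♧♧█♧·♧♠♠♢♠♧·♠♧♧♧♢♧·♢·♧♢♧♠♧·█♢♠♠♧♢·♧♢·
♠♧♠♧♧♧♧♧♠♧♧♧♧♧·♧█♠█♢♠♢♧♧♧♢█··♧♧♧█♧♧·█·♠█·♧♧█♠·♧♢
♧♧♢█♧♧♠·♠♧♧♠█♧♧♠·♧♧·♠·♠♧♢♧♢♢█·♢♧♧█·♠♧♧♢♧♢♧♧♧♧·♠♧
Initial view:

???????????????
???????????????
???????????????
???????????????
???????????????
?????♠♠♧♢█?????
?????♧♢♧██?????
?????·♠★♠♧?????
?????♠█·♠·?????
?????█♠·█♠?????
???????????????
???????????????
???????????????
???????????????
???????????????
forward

???????????????
???????????????
???????????????
???????????????
???????????????
?????♧♧♧♧♧?????
?????♠♠♧♢█?????
?????♧♢★██?????
?????·♠·♠♧?????
?????♠█·♠·?????
?????█♠·█♠?????
???????????????
???????????????
???????????????
???????????????

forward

???????????????
???????????????
???????????????
???????????????
???????????????
?????♧♢♢♧·?????
?????♧♧♧♧♧?????
?????♠♠★♢█?????
?????♧♢♧██?????
?????·♠·♠♧?????
?????♠█·♠·?????
?????█♠·█♠?????
???????????????
???????????????
???????????????

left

???????????????
???????????????
???????????????
???????????????
???????????????
?????█♧♢♢♧·????
?????♠♧♧♧♧♧????
?????·♠★♧♢█????
?????♧♧♢♧██????
?????··♠·♠♧????
??????♠█·♠·????
??????█♠·█♠????
???????????????
???????????????
???????????????

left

???????????????
???????????????
???????????????
???????????????
???????????????
?????·█♧♢♢♧·???
?????·♠♧♧♧♧♧???
?????··★♠♧♢█???
?????♠♧♧♢♧██???
?????♧··♠·♠♧???
???????♠█·♠·???
???????█♠·█♠???
???????????????
???????????????
???????????????

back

???????????????
???????????????
???????????????
???????????????
?????·█♧♢♢♧·???
?????·♠♧♧♧♧♧???
?????··♠♠♧♢█???
?????♠♧★♢♧██???
?????♧··♠·♠♧???
?????♧♢♠█·♠·???
???????█♠·█♠???
???????????????
???????????????
???????????????
???????????????

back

???????????????
???????????????
???????????????
?????·█♧♢♢♧·???
?????·♠♧♧♧♧♧???
?????··♠♠♧♢█???
?????♠♧♧♢♧██???
?????♧·★♠·♠♧???
?????♧♢♠█·♠·???
?????♧♧█♠·█♠???
???????????????
???????????????
???????????????
???????????????
???????????????

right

???????????????
???????????????
???????????????
????·█♧♢♢♧·????
????·♠♧♧♧♧♧????
????··♠♠♧♢█????
????♠♧♧♢♧██????
????♧··★·♠♧????
????♧♢♠█·♠·????
????♧♧█♠·█♠????
???????????????
???????????????
???????????????
???????????????
???????????????

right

???????????????
???????????????
???????????????
???·█♧♢♢♧·?????
???·♠♧♧♧♧♧?????
???··♠♠♧♢█?????
???♠♧♧♢♧██?????
???♧··♠★♠♧?????
???♧♢♠█·♠·?????
???♧♧█♠·█♠?????
???????????????
???????????????
???????????????
???????????????
???????????????

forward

???????????????
???????????????
???????????????
???????????????
???·█♧♢♢♧·?????
???·♠♧♧♧♧♧?????
???··♠♠♧♢█?????
???♠♧♧♢★██?????
???♧··♠·♠♧?????
???♧♢♠█·♠·?????
???♧♧█♠·█♠?????
???????????????
???????????????
???????????????
???????????????

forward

???????????????
???????????????
???????????????
???????????????
???????????????
???·█♧♢♢♧·?????
???·♠♧♧♧♧♧?????
???··♠♠★♢█?????
???♠♧♧♢♧██?????
???♧··♠·♠♧?????
???♧♢♠█·♠·?????
???♧♧█♠·█♠?????
???????????????
???????????????
???????????????

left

???????????????
???????????????
???????????????
???????????????
???????????????
????·█♧♢♢♧·????
????·♠♧♧♧♧♧????
????··♠★♧♢█????
????♠♧♧♢♧██????
????♧··♠·♠♧????
????♧♢♠█·♠·????
????♧♧█♠·█♠????
???????????????
???????????????
???????????????

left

???????????????
???????????????
???????????????
???????????????
???????????????
?????·█♧♢♢♧·???
?????·♠♧♧♧♧♧???
?????··★♠♧♢█???
?????♠♧♧♢♧██???
?????♧··♠·♠♧???
?????♧♢♠█·♠·???
?????♧♧█♠·█♠???
???????????????
???????????????
???????????????

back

???????????????
???????????????
???????????????
???????????????
?????·█♧♢♢♧·???
?????·♠♧♧♧♧♧???
?????··♠♠♧♢█???
?????♠♧★♢♧██???
?????♧··♠·♠♧???
?????♧♢♠█·♠·???
?????♧♧█♠·█♠???
???????????????
???????????????
???????????????
???????????????

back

???????????????
???????????????
???????????????
?????·█♧♢♢♧·???
?????·♠♧♧♧♧♧???
?????··♠♠♧♢█???
?????♠♧♧♢♧██???
?????♧·★♠·♠♧???
?????♧♢♠█·♠·???
?????♧♧█♠·█♠???
???????????????
???????????????
???????????????
???????????????
???????????????

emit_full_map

·█♧♢♢♧·
·♠♧♧♧♧♧
··♠♠♧♢█
♠♧♧♢♧██
♧·★♠·♠♧
♧♢♠█·♠·
♧♧█♠·█♠


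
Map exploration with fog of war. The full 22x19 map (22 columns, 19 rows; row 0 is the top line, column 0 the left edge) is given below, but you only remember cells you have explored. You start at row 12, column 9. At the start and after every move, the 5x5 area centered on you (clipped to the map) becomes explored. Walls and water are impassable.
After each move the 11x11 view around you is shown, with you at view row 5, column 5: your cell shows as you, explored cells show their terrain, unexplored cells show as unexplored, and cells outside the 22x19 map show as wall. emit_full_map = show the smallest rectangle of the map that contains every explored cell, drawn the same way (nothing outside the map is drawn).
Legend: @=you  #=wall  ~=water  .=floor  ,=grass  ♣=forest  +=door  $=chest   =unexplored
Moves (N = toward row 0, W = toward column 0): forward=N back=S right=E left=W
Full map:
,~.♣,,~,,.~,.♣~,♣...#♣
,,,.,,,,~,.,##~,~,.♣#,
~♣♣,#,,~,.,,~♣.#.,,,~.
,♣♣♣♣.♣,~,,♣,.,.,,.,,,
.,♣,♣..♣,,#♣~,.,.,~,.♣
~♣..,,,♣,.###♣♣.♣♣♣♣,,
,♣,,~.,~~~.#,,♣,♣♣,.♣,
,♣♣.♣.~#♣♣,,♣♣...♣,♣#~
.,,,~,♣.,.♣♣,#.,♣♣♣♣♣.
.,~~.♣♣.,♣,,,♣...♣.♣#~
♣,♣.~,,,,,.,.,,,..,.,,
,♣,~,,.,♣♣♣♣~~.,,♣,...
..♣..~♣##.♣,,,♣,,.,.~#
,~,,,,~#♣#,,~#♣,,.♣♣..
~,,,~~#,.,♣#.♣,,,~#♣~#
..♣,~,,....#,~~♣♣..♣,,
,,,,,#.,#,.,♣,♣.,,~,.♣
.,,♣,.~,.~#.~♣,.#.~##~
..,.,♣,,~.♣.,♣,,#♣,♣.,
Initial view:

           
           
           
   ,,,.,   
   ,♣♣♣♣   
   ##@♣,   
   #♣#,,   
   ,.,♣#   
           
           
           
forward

           
           
           
   .,♣,,   
   ,,,.,   
   ,♣@♣♣   
   ##.♣,   
   #♣#,,   
   ,.,♣#   
           
           

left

           
           
           
   ♣.,♣,,  
   ,,,,.,  
   .,@♣♣♣  
   ♣##.♣,  
   ~#♣#,,  
    ,.,♣#  
           
           

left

           
           
           
   ♣♣.,♣,, 
   ,,,,,., 
   ,.@♣♣♣♣ 
   ~♣##.♣, 
   ,~#♣#,, 
     ,.,♣# 
           
           

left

           
           
           
   .♣♣.,♣,,
   ~,,,,,.,
   ,,@,♣♣♣♣
   .~♣##.♣,
   ,,~#♣#,,
      ,.,♣#
           
           

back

           
           
   .♣♣.,♣,,
   ~,,,,,.,
   ,,.,♣♣♣♣
   .~@##.♣,
   ,,~#♣#,,
   ~~#,.,♣#
           
           
           

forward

           
           
           
   .♣♣.,♣,,
   ~,,,,,.,
   ,,@,♣♣♣♣
   .~♣##.♣,
   ,,~#♣#,,
   ~~#,.,♣#
           
           

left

           
           
           
   ~.♣♣.,♣,
   .~,,,,,.
   ~,@.,♣♣♣
   ..~♣##.♣
   ,,,~#♣#,
    ~~#,.,♣
           
           

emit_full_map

~.♣♣.,♣,,
.~,,,,,.,
~,@.,♣♣♣♣
..~♣##.♣,
,,,~#♣#,,
 ~~#,.,♣#

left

#          
#          
#          
#  ~~.♣♣.,♣
#  ♣.~,,,,,
#  ,~@,.,♣♣
#  ♣..~♣##.
#  ,,,,~#♣#
#    ~~#,.,
#          
#          

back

#          
#          
#  ~~.♣♣.,♣
#  ♣.~,,,,,
#  ,~,,.,♣♣
#  ♣.@~♣##.
#  ,,,,~#♣#
#  ,,~~#,.,
#          
#          
#          

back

#          
#  ~~.♣♣.,♣
#  ♣.~,,,,,
#  ,~,,.,♣♣
#  ♣..~♣##.
#  ,,@,~#♣#
#  ,,~~#,.,
#  ♣,~,,   
#          
#          
#          

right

           
  ~~.♣♣.,♣,
  ♣.~,,,,,.
  ,~,,.,♣♣♣
  ♣..~♣##.♣
  ,,,@~#♣#,
  ,,~~#,.,♣
  ♣,~,,.   
           
           
           

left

#          
#  ~~.♣♣.,♣
#  ♣.~,,,,,
#  ,~,,.,♣♣
#  ♣..~♣##.
#  ,,@,~#♣#
#  ,,~~#,.,
#  ♣,~,,.  
#          
#          
#          

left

##         
##  ~~.♣♣.,
##  ♣.~,,,,
## ♣,~,,.,♣
## .♣..~♣##
## ~,@,,~#♣
## ,,,~~#,.
## .♣,~,,. 
##         
##         
##         

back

##  ~~.♣♣.,
##  ♣.~,,,,
## ♣,~,,.,♣
## .♣..~♣##
## ~,,,,~#♣
## ,,@~~#,.
## .♣,~,,. 
## ,,,,#   
##         
##         
###########

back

##  ♣.~,,,,
## ♣,~,,.,♣
## .♣..~♣##
## ~,,,,~#♣
## ,,,~~#,.
## .♣@~,,. 
## ,,,,#   
## ,,♣,.   
##         
###########
###########

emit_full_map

 ~~.♣♣.,♣,,
 ♣.~,,,,,.,
♣,~,,.,♣♣♣♣
.♣..~♣##.♣,
~,,,,~#♣#,,
,,,~~#,.,♣#
.♣@~,,.    
,,,,#      
,,♣,.      

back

## ♣,~,,.,♣
## .♣..~♣##
## ~,,,,~#♣
## ,,,~~#,.
## .♣,~,,. 
## ,,@,#   
## ,,♣,.   
## .,.,♣   
###########
###########
###########

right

# ♣,~,,.,♣♣
# .♣..~♣##.
# ~,,,,~#♣#
# ,,,~~#,.,
# .♣,~,,.  
# ,,,@#.   
# ,,♣,.~   
# .,.,♣,   
###########
###########
###########

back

# .♣..~♣##.
# ~,,,,~#♣#
# ,,,~~#,.,
# .♣,~,,.  
# ,,,,#.   
# ,,♣@.~   
# .,.,♣,   
###########
###########
###########
###########

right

 .♣..~♣##.♣
 ~,,,,~#♣#,
 ,,,~~#,.,♣
 .♣,~,,.   
 ,,,,#.,   
 ,,♣,@~,   
 .,.,♣,,   
###########
###########
###########
###########

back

 ~,,,,~#♣#,
 ,,,~~#,.,♣
 .♣,~,,.   
 ,,,,#.,   
 ,,♣,.~,   
 .,.,@,,   
###########
###########
###########
###########
###########

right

~,,,,~#♣#,,
,,,~~#,.,♣#
.♣,~,,.    
,,,,#.,#   
,,♣,.~,.   
.,.,♣@,~   
###########
###########
###########
###########
###########

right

,,,,~#♣#,, 
,,~~#,.,♣# 
♣,~,,.     
,,,#.,#,   
,♣,.~,.~   
,.,♣,@~.   
###########
###########
###########
###########
###########

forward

♣..~♣##.♣, 
,,,,~#♣#,, 
,,~~#,.,♣# 
♣,~,,...   
,,,#.,#,   
,♣,.~@.~   
,.,♣,,~.   
###########
###########
###########
###########

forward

,~,,.,♣♣♣♣ 
♣..~♣##.♣, 
,,,,~#♣#,, 
,,~~#,.,♣# 
♣,~,,...   
,,,#.@#,   
,♣,.~,.~   
,.,♣,,~.   
###########
###########
###########

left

♣,~,,.,♣♣♣♣
.♣..~♣##.♣,
~,,,,~#♣#,,
,,,~~#,.,♣#
.♣,~,,...  
,,,,#@,#,  
,,♣,.~,.~  
.,.,♣,,~.  
###########
###########
###########

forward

 ♣.~,,,,,.,
♣,~,,.,♣♣♣♣
.♣..~♣##.♣,
~,,,,~#♣#,,
,,,~~#,.,♣#
.♣,~,@...  
,,,,#.,#,  
,,♣,.~,.~  
.,.,♣,,~.  
###########
###########

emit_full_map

 ~~.♣♣.,♣,,
 ♣.~,,,,,.,
♣,~,,.,♣♣♣♣
.♣..~♣##.♣,
~,,,,~#♣#,,
,,,~~#,.,♣#
.♣,~,@...  
,,,,#.,#,  
,,♣,.~,.~  
.,.,♣,,~.  


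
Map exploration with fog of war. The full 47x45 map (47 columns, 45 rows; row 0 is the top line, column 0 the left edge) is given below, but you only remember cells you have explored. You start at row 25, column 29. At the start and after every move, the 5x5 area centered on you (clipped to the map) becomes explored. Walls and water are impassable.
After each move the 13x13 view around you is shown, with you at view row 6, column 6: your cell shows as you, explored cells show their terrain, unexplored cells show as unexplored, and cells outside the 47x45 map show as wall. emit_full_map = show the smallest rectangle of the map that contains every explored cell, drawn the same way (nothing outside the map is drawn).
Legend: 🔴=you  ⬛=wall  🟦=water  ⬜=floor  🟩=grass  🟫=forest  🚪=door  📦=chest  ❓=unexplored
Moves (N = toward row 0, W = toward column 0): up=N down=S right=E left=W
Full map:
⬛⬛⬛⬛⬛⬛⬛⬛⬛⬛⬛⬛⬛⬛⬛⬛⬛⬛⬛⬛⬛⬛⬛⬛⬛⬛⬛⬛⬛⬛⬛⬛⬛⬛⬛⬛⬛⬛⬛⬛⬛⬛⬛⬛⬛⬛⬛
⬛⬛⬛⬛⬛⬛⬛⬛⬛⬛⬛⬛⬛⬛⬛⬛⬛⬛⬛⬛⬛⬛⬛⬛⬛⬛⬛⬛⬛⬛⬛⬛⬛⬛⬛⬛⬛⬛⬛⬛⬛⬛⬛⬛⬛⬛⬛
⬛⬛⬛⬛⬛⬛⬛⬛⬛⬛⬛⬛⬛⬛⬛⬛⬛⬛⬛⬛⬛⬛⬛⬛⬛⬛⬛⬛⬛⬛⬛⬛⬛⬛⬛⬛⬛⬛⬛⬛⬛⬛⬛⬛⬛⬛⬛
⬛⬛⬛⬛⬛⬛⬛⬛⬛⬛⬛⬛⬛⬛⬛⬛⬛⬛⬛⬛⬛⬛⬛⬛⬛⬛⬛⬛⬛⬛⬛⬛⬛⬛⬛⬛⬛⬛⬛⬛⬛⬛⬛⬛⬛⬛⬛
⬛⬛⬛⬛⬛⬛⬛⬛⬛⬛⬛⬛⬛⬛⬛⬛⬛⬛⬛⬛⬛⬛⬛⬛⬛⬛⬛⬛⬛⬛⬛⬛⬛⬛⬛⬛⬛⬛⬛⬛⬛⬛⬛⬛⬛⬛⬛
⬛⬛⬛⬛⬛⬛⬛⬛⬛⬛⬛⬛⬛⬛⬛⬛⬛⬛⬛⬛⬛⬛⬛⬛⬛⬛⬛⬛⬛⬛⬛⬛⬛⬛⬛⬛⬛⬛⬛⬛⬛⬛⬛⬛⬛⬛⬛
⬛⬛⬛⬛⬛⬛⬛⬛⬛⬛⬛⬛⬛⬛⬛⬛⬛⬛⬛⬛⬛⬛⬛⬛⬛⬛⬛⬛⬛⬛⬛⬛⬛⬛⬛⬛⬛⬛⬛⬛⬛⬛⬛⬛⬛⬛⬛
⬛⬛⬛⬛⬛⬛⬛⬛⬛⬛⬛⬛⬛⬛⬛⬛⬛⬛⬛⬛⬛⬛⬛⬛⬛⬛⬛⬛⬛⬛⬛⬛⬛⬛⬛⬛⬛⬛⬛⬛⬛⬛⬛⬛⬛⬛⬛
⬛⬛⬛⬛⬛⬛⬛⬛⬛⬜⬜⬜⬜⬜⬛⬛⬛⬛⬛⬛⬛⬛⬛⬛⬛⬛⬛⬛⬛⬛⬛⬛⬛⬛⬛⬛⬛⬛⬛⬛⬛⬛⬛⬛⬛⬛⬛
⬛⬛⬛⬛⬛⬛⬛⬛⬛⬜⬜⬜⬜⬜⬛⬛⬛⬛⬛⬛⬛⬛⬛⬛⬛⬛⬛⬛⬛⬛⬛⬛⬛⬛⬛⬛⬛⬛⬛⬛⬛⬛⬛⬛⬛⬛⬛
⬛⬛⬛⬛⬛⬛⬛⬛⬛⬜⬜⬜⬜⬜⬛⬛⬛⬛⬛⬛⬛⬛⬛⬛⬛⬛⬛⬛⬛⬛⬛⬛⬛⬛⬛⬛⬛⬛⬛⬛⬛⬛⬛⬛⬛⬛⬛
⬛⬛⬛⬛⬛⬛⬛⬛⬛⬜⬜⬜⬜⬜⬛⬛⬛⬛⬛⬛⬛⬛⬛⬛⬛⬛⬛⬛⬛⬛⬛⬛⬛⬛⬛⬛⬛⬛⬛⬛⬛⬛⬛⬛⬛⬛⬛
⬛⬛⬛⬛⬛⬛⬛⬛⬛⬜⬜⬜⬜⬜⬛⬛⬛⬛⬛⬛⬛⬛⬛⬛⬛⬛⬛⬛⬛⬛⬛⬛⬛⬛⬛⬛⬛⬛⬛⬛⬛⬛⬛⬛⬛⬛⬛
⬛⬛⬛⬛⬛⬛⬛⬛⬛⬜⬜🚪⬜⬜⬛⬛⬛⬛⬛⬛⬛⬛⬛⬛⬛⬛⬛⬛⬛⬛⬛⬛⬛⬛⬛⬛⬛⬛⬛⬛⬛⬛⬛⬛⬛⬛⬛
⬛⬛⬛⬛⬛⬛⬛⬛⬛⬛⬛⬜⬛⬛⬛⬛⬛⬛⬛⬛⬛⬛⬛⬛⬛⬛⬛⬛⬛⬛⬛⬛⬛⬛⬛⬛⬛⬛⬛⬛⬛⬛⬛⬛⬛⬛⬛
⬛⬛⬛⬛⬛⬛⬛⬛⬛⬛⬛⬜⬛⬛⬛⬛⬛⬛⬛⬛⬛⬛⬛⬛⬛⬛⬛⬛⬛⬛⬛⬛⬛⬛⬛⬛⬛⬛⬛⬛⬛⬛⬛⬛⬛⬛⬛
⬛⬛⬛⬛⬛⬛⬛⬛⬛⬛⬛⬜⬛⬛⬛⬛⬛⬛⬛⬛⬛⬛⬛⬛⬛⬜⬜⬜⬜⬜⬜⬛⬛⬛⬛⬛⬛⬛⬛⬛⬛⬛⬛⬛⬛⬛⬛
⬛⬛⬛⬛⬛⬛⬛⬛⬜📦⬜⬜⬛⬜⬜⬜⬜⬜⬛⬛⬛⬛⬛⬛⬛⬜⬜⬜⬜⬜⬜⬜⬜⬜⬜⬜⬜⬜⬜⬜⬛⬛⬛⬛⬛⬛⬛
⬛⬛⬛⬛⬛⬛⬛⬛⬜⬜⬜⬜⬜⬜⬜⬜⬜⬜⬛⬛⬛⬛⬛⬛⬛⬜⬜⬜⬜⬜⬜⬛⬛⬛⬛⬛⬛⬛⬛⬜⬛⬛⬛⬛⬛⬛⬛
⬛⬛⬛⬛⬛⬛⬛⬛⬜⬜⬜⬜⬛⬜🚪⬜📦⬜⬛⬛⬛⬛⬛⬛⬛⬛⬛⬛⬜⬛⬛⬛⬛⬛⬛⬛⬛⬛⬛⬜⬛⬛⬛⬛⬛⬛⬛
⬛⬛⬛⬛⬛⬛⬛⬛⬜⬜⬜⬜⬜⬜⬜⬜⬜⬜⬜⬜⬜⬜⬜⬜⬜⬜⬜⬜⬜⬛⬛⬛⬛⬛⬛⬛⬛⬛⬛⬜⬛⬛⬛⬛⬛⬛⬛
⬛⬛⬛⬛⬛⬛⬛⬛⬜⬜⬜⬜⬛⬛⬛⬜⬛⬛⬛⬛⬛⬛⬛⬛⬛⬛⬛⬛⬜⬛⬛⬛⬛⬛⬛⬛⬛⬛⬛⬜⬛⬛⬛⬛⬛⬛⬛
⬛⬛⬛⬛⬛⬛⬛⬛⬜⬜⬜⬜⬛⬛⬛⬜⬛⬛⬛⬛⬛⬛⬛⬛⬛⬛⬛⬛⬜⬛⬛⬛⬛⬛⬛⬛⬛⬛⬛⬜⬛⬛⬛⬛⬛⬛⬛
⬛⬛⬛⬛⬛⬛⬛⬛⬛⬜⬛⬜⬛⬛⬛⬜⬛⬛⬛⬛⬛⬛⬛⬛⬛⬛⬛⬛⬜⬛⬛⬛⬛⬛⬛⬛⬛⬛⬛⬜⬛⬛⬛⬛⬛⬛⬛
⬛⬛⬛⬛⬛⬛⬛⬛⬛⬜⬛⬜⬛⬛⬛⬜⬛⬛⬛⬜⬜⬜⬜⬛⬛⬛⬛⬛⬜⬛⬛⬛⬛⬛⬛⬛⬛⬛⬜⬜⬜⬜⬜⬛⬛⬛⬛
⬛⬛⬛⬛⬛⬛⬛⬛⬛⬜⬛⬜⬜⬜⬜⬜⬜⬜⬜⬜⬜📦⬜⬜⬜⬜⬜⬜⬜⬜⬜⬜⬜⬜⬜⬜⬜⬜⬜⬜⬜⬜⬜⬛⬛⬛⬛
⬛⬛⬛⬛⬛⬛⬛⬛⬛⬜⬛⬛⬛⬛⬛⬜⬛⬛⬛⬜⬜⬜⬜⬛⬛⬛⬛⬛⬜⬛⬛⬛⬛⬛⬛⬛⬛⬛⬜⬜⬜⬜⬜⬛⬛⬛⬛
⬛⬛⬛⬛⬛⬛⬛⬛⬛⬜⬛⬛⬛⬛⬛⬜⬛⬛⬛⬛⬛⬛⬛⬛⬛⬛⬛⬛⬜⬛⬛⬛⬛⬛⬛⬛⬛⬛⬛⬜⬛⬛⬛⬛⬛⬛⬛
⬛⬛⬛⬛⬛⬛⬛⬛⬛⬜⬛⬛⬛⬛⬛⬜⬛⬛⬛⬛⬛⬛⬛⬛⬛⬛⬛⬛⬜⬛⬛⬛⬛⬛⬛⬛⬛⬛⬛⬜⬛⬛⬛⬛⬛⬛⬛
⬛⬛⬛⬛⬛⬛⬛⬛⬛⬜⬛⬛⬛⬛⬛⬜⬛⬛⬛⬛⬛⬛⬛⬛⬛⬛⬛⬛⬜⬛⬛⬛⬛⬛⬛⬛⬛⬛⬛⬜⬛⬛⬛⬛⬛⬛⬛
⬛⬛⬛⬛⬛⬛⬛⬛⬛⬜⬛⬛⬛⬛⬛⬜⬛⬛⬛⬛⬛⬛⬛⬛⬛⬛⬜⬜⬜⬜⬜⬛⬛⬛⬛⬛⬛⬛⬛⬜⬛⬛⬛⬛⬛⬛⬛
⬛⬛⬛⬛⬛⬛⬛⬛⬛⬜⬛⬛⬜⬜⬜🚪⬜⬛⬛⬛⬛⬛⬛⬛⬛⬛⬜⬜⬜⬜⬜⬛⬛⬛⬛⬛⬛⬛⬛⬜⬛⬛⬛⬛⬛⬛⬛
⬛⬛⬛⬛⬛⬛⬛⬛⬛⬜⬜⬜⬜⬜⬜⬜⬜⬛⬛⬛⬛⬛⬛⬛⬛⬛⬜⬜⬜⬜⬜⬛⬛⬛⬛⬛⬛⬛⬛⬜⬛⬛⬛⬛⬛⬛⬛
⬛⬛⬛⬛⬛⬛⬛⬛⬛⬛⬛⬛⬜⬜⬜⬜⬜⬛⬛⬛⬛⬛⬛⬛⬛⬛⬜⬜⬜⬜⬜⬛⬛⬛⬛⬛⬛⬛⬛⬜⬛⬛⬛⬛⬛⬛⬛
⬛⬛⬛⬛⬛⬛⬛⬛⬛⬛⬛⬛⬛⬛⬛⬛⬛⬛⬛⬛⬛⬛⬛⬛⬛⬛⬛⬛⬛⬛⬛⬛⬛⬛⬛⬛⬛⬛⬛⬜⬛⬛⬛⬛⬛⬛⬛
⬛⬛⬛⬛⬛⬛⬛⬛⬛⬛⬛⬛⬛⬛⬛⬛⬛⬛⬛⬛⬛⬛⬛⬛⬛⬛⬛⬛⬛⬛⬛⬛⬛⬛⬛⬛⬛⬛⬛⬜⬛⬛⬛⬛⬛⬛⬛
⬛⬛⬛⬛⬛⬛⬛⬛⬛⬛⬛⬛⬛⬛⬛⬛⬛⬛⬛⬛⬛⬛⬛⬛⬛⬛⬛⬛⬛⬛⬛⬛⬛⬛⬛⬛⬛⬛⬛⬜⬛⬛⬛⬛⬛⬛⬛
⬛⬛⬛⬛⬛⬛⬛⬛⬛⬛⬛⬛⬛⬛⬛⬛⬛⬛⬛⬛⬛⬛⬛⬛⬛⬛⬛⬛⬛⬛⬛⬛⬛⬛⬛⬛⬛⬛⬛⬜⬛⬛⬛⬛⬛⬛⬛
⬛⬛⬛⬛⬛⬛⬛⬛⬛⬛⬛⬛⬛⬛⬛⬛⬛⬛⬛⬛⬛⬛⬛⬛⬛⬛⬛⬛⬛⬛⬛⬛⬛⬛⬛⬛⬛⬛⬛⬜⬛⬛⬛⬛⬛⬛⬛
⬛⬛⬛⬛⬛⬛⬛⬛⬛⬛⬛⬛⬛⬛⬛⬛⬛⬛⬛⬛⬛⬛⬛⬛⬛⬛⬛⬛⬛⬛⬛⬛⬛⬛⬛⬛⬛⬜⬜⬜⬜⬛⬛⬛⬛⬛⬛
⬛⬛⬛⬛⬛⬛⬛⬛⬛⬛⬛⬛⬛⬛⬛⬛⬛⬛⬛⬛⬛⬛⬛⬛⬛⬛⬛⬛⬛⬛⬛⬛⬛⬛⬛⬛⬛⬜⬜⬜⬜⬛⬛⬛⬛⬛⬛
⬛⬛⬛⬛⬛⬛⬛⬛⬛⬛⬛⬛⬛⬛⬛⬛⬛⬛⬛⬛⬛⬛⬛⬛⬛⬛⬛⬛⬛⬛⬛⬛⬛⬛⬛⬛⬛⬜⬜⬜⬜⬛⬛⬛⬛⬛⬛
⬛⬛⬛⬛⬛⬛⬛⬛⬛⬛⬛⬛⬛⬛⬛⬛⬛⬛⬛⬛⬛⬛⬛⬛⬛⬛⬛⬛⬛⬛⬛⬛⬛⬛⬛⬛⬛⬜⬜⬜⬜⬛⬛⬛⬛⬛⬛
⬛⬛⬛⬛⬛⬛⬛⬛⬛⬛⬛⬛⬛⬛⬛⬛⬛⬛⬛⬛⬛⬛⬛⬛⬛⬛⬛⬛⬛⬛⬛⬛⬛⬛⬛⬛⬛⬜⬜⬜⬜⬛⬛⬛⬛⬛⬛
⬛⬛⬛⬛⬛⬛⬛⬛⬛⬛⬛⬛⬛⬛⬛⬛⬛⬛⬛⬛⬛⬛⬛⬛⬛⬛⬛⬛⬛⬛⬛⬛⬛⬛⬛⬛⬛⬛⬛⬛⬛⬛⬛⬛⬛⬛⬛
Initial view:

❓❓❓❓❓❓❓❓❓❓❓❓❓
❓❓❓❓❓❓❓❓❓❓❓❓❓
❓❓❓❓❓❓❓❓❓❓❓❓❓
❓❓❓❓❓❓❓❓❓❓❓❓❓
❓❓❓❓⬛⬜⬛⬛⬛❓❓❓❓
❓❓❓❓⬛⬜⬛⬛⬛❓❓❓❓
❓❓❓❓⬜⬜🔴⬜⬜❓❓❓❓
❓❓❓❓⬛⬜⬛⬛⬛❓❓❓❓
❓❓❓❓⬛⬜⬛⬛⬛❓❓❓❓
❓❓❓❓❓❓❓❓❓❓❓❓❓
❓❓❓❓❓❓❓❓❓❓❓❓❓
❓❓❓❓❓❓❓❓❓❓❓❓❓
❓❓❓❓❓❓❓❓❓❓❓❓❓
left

❓❓❓❓❓❓❓❓❓❓❓❓❓
❓❓❓❓❓❓❓❓❓❓❓❓❓
❓❓❓❓❓❓❓❓❓❓❓❓❓
❓❓❓❓❓❓❓❓❓❓❓❓❓
❓❓❓❓⬛⬛⬜⬛⬛⬛❓❓❓
❓❓❓❓⬛⬛⬜⬛⬛⬛❓❓❓
❓❓❓❓⬜⬜🔴⬜⬜⬜❓❓❓
❓❓❓❓⬛⬛⬜⬛⬛⬛❓❓❓
❓❓❓❓⬛⬛⬜⬛⬛⬛❓❓❓
❓❓❓❓❓❓❓❓❓❓❓❓❓
❓❓❓❓❓❓❓❓❓❓❓❓❓
❓❓❓❓❓❓❓❓❓❓❓❓❓
❓❓❓❓❓❓❓❓❓❓❓❓❓

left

❓❓❓❓❓❓❓❓❓❓❓❓❓
❓❓❓❓❓❓❓❓❓❓❓❓❓
❓❓❓❓❓❓❓❓❓❓❓❓❓
❓❓❓❓❓❓❓❓❓❓❓❓❓
❓❓❓❓⬛⬛⬛⬜⬛⬛⬛❓❓
❓❓❓❓⬛⬛⬛⬜⬛⬛⬛❓❓
❓❓❓❓⬜⬜🔴⬜⬜⬜⬜❓❓
❓❓❓❓⬛⬛⬛⬜⬛⬛⬛❓❓
❓❓❓❓⬛⬛⬛⬜⬛⬛⬛❓❓
❓❓❓❓❓❓❓❓❓❓❓❓❓
❓❓❓❓❓❓❓❓❓❓❓❓❓
❓❓❓❓❓❓❓❓❓❓❓❓❓
❓❓❓❓❓❓❓❓❓❓❓❓❓

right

❓❓❓❓❓❓❓❓❓❓❓❓❓
❓❓❓❓❓❓❓❓❓❓❓❓❓
❓❓❓❓❓❓❓❓❓❓❓❓❓
❓❓❓❓❓❓❓❓❓❓❓❓❓
❓❓❓⬛⬛⬛⬜⬛⬛⬛❓❓❓
❓❓❓⬛⬛⬛⬜⬛⬛⬛❓❓❓
❓❓❓⬜⬜⬜🔴⬜⬜⬜❓❓❓
❓❓❓⬛⬛⬛⬜⬛⬛⬛❓❓❓
❓❓❓⬛⬛⬛⬜⬛⬛⬛❓❓❓
❓❓❓❓❓❓❓❓❓❓❓❓❓
❓❓❓❓❓❓❓❓❓❓❓❓❓
❓❓❓❓❓❓❓❓❓❓❓❓❓
❓❓❓❓❓❓❓❓❓❓❓❓❓

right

❓❓❓❓❓❓❓❓❓❓❓❓❓
❓❓❓❓❓❓❓❓❓❓❓❓❓
❓❓❓❓❓❓❓❓❓❓❓❓❓
❓❓❓❓❓❓❓❓❓❓❓❓❓
❓❓⬛⬛⬛⬜⬛⬛⬛❓❓❓❓
❓❓⬛⬛⬛⬜⬛⬛⬛❓❓❓❓
❓❓⬜⬜⬜⬜🔴⬜⬜❓❓❓❓
❓❓⬛⬛⬛⬜⬛⬛⬛❓❓❓❓
❓❓⬛⬛⬛⬜⬛⬛⬛❓❓❓❓
❓❓❓❓❓❓❓❓❓❓❓❓❓
❓❓❓❓❓❓❓❓❓❓❓❓❓
❓❓❓❓❓❓❓❓❓❓❓❓❓
❓❓❓❓❓❓❓❓❓❓❓❓❓

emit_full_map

⬛⬛⬛⬜⬛⬛⬛
⬛⬛⬛⬜⬛⬛⬛
⬜⬜⬜⬜🔴⬜⬜
⬛⬛⬛⬜⬛⬛⬛
⬛⬛⬛⬜⬛⬛⬛

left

❓❓❓❓❓❓❓❓❓❓❓❓❓
❓❓❓❓❓❓❓❓❓❓❓❓❓
❓❓❓❓❓❓❓❓❓❓❓❓❓
❓❓❓❓❓❓❓❓❓❓❓❓❓
❓❓❓⬛⬛⬛⬜⬛⬛⬛❓❓❓
❓❓❓⬛⬛⬛⬜⬛⬛⬛❓❓❓
❓❓❓⬜⬜⬜🔴⬜⬜⬜❓❓❓
❓❓❓⬛⬛⬛⬜⬛⬛⬛❓❓❓
❓❓❓⬛⬛⬛⬜⬛⬛⬛❓❓❓
❓❓❓❓❓❓❓❓❓❓❓❓❓
❓❓❓❓❓❓❓❓❓❓❓❓❓
❓❓❓❓❓❓❓❓❓❓❓❓❓
❓❓❓❓❓❓❓❓❓❓❓❓❓

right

❓❓❓❓❓❓❓❓❓❓❓❓❓
❓❓❓❓❓❓❓❓❓❓❓❓❓
❓❓❓❓❓❓❓❓❓❓❓❓❓
❓❓❓❓❓❓❓❓❓❓❓❓❓
❓❓⬛⬛⬛⬜⬛⬛⬛❓❓❓❓
❓❓⬛⬛⬛⬜⬛⬛⬛❓❓❓❓
❓❓⬜⬜⬜⬜🔴⬜⬜❓❓❓❓
❓❓⬛⬛⬛⬜⬛⬛⬛❓❓❓❓
❓❓⬛⬛⬛⬜⬛⬛⬛❓❓❓❓
❓❓❓❓❓❓❓❓❓❓❓❓❓
❓❓❓❓❓❓❓❓❓❓❓❓❓
❓❓❓❓❓❓❓❓❓❓❓❓❓
❓❓❓❓❓❓❓❓❓❓❓❓❓


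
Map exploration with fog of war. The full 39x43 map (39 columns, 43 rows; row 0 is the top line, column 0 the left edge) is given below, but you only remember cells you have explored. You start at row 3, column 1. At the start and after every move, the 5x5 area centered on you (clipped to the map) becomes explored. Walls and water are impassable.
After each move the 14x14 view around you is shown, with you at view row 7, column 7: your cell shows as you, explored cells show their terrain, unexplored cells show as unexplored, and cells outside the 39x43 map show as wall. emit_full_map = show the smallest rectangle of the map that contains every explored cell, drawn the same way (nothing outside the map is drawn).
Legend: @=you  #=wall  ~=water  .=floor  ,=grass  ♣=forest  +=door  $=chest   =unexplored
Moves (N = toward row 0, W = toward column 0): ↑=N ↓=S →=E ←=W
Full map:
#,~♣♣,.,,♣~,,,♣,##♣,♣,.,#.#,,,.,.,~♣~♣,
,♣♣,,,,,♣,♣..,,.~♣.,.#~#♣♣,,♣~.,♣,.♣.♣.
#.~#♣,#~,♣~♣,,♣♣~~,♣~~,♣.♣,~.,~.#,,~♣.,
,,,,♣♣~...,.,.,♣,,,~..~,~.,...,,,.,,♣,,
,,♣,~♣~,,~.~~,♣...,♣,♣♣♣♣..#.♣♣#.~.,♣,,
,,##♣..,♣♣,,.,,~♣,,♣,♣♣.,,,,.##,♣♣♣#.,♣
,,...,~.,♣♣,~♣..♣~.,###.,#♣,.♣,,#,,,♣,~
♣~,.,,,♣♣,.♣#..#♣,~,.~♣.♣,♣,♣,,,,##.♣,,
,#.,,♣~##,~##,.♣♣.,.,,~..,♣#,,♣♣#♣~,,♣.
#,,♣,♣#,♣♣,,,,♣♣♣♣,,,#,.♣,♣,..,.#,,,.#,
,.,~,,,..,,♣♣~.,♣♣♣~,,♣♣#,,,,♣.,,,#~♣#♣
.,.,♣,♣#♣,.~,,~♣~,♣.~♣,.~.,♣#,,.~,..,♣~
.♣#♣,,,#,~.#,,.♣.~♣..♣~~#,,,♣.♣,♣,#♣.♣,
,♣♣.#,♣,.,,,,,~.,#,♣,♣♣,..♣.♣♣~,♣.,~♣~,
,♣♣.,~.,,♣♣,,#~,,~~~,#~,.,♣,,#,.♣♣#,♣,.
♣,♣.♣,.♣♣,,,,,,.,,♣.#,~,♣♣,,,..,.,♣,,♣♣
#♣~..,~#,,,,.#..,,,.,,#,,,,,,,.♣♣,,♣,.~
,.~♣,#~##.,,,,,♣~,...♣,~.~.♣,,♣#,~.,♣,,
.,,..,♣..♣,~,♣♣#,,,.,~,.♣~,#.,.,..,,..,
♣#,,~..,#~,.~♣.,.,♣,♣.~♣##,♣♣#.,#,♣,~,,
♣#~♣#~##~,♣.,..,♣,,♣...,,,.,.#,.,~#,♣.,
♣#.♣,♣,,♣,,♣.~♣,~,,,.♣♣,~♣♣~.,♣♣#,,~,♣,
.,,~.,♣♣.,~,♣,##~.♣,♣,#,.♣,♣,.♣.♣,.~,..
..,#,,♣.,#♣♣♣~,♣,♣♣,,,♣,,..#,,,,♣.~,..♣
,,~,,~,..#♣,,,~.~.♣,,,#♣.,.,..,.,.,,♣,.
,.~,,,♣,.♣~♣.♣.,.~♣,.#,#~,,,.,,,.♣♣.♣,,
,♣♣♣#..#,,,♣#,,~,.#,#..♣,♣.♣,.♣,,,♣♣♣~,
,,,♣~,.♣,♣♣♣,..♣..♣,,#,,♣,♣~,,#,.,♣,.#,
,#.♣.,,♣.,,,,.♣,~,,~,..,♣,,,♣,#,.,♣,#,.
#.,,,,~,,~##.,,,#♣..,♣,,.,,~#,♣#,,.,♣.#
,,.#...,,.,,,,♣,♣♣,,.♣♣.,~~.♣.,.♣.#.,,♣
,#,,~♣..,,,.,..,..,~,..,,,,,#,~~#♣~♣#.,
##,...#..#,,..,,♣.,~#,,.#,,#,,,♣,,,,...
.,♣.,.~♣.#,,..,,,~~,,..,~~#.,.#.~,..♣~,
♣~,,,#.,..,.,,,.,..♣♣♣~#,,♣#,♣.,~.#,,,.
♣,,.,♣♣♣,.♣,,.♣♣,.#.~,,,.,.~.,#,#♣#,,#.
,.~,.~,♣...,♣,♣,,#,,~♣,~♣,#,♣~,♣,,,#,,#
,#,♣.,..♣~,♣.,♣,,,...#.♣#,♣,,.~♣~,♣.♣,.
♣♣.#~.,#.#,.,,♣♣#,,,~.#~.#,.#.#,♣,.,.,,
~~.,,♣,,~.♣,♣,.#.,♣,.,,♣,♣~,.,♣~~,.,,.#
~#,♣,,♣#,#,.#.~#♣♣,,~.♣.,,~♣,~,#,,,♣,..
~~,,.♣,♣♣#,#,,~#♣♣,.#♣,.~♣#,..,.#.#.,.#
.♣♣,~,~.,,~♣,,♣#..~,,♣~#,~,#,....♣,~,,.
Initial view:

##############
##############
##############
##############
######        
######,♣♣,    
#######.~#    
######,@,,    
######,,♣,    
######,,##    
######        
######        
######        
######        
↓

##############
##############
##############
######        
######,♣♣,    
#######.~#    
######,,,,    
######,@♣,    
######,,##    
######,,..    
######        
######        
######        
######        

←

##############
##############
##############
#######       
#######,♣♣,   
########.~#   
#######,,,,   
#######@,♣,   
#######,,##   
#######,,..   
#######       
#######       
#######       
#######       

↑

##############
##############
##############
##############
#######       
#######,♣♣,   
########.~#   
#######@,,,   
#######,,♣,   
#######,,##   
#######,,..   
#######       
#######       
#######       

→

##############
##############
##############
##############
######        
######,♣♣,    
#######.~#    
######,@,,    
######,,♣,    
######,,##    
######,,..    
######        
######        
######        

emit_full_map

,♣♣,
#.~#
,@,,
,,♣,
,,##
,,..

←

##############
##############
##############
##############
#######       
#######,♣♣,   
########.~#   
#######@,,,   
#######,,♣,   
#######,,##   
#######,,..   
#######       
#######       
#######       

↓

##############
##############
##############
#######       
#######,♣♣,   
########.~#   
#######,,,,   
#######@,♣,   
#######,,##   
#######,,..   
#######       
#######       
#######       
#######       

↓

##############
##############
#######       
#######,♣♣,   
########.~#   
#######,,,,   
#######,,♣,   
#######@,##   
#######,,..   
#######♣~,    
#######       
#######       
#######       
#######       

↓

##############
#######       
#######,♣♣,   
########.~#   
#######,,,,   
#######,,♣,   
#######,,##   
#######@,..   
#######♣~,    
#######,#.    
#######       
#######       
#######       
#######       

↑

##############
##############
#######       
#######,♣♣,   
########.~#   
#######,,,,   
#######,,♣,   
#######@,##   
#######,,..   
#######♣~,    
#######,#.    
#######       
#######       
#######       

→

##############
##############
######        
######,♣♣,    
#######.~#    
######,,,,    
######,,♣,    
######,@##    
######,,..    
######♣~,.    
######,#.     
######        
######        
######        

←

##############
##############
#######       
#######,♣♣,   
########.~#   
#######,,,,   
#######,,♣,   
#######@,##   
#######,,..   
#######♣~,.   
#######,#.    
#######       
#######       
#######       

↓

##############
#######       
#######,♣♣,   
########.~#   
#######,,,,   
#######,,♣,   
#######,,##   
#######@,..   
#######♣~,.   
#######,#.    
#######       
#######       
#######       
#######       

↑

##############
##############
#######       
#######,♣♣,   
########.~#   
#######,,,,   
#######,,♣,   
#######@,##   
#######,,..   
#######♣~,.   
#######,#.    
#######       
#######       
#######       

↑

##############
##############
##############
#######       
#######,♣♣,   
########.~#   
#######,,,,   
#######@,♣,   
#######,,##   
#######,,..   
#######♣~,.   
#######,#.    
#######       
#######       

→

##############
##############
##############
######        
######,♣♣,    
#######.~#    
######,,,,    
######,@♣,    
######,,##    
######,,..    
######♣~,.    
######,#.     
######        
######        

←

##############
##############
##############
#######       
#######,♣♣,   
########.~#   
#######,,,,   
#######@,♣,   
#######,,##   
#######,,..   
#######♣~,.   
#######,#.    
#######       
#######       

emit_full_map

,♣♣,
#.~#
,,,,
@,♣,
,,##
,,..
♣~,.
,#. 
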